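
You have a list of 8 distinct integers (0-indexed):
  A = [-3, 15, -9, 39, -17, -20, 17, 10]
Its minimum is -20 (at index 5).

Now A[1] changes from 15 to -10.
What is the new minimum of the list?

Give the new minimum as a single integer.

Answer: -20

Derivation:
Old min = -20 (at index 5)
Change: A[1] 15 -> -10
Changed element was NOT the old min.
  New min = min(old_min, new_val) = min(-20, -10) = -20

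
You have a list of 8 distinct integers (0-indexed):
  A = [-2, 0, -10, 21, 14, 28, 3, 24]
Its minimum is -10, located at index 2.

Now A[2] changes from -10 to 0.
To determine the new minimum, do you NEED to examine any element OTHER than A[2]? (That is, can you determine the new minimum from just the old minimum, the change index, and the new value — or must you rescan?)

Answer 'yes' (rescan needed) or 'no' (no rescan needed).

Old min = -10 at index 2
Change at index 2: -10 -> 0
Index 2 WAS the min and new value 0 > old min -10. Must rescan other elements to find the new min.
Needs rescan: yes

Answer: yes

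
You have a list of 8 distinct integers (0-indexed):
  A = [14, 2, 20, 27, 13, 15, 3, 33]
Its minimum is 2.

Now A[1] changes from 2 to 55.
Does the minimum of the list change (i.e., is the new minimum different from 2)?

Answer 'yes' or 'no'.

Old min = 2
Change: A[1] 2 -> 55
Changed element was the min; new min must be rechecked.
New min = 3; changed? yes

Answer: yes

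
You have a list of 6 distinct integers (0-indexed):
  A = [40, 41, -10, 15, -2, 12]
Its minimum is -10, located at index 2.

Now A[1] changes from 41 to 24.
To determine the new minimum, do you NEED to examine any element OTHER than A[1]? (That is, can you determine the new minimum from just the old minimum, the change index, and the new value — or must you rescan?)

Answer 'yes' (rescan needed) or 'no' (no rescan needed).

Old min = -10 at index 2
Change at index 1: 41 -> 24
Index 1 was NOT the min. New min = min(-10, 24). No rescan of other elements needed.
Needs rescan: no

Answer: no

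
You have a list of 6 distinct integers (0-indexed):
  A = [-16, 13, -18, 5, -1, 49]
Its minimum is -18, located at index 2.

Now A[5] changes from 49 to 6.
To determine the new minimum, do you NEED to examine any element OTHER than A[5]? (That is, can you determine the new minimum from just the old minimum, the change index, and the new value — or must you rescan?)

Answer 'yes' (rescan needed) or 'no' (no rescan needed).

Old min = -18 at index 2
Change at index 5: 49 -> 6
Index 5 was NOT the min. New min = min(-18, 6). No rescan of other elements needed.
Needs rescan: no

Answer: no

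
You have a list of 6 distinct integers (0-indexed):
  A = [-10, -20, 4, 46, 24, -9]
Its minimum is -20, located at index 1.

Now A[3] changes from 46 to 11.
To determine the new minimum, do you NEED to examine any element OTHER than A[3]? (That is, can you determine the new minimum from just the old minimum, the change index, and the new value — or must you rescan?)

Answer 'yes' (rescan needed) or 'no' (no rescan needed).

Old min = -20 at index 1
Change at index 3: 46 -> 11
Index 3 was NOT the min. New min = min(-20, 11). No rescan of other elements needed.
Needs rescan: no

Answer: no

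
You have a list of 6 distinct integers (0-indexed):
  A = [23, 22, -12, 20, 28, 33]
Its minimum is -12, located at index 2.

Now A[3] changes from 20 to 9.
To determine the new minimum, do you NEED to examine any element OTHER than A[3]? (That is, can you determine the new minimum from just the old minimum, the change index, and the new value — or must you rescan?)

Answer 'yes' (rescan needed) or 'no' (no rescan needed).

Answer: no

Derivation:
Old min = -12 at index 2
Change at index 3: 20 -> 9
Index 3 was NOT the min. New min = min(-12, 9). No rescan of other elements needed.
Needs rescan: no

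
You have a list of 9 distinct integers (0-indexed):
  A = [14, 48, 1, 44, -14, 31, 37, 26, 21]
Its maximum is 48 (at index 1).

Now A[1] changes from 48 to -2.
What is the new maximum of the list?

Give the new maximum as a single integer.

Old max = 48 (at index 1)
Change: A[1] 48 -> -2
Changed element WAS the max -> may need rescan.
  Max of remaining elements: 44
  New max = max(-2, 44) = 44

Answer: 44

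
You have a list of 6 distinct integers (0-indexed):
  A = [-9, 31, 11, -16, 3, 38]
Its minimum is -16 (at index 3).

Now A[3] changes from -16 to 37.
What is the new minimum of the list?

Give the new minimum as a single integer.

Old min = -16 (at index 3)
Change: A[3] -16 -> 37
Changed element WAS the min. Need to check: is 37 still <= all others?
  Min of remaining elements: -9
  New min = min(37, -9) = -9

Answer: -9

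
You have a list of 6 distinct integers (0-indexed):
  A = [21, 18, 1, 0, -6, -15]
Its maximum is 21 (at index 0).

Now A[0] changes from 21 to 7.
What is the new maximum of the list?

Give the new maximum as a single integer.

Old max = 21 (at index 0)
Change: A[0] 21 -> 7
Changed element WAS the max -> may need rescan.
  Max of remaining elements: 18
  New max = max(7, 18) = 18

Answer: 18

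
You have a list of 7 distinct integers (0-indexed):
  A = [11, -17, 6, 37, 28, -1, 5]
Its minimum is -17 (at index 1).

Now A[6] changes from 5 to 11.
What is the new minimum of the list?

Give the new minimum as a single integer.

Old min = -17 (at index 1)
Change: A[6] 5 -> 11
Changed element was NOT the old min.
  New min = min(old_min, new_val) = min(-17, 11) = -17

Answer: -17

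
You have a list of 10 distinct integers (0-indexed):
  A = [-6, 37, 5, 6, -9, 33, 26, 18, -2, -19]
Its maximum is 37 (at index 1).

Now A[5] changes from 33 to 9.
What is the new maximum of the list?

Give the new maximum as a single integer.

Old max = 37 (at index 1)
Change: A[5] 33 -> 9
Changed element was NOT the old max.
  New max = max(old_max, new_val) = max(37, 9) = 37

Answer: 37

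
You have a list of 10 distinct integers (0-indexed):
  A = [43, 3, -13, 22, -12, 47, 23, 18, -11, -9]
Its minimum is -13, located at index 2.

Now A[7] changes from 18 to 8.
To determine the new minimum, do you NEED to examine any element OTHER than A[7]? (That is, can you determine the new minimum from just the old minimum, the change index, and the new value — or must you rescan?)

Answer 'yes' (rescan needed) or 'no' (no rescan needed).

Answer: no

Derivation:
Old min = -13 at index 2
Change at index 7: 18 -> 8
Index 7 was NOT the min. New min = min(-13, 8). No rescan of other elements needed.
Needs rescan: no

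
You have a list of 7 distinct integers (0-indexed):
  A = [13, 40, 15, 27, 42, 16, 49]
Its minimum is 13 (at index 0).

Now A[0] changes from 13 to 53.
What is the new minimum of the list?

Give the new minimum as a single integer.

Answer: 15

Derivation:
Old min = 13 (at index 0)
Change: A[0] 13 -> 53
Changed element WAS the min. Need to check: is 53 still <= all others?
  Min of remaining elements: 15
  New min = min(53, 15) = 15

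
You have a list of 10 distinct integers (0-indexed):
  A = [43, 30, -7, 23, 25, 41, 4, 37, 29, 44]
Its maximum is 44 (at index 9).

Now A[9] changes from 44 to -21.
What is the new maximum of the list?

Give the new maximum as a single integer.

Answer: 43

Derivation:
Old max = 44 (at index 9)
Change: A[9] 44 -> -21
Changed element WAS the max -> may need rescan.
  Max of remaining elements: 43
  New max = max(-21, 43) = 43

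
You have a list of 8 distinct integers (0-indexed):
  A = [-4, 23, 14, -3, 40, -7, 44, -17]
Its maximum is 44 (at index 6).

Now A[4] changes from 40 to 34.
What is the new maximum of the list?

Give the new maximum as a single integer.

Old max = 44 (at index 6)
Change: A[4] 40 -> 34
Changed element was NOT the old max.
  New max = max(old_max, new_val) = max(44, 34) = 44

Answer: 44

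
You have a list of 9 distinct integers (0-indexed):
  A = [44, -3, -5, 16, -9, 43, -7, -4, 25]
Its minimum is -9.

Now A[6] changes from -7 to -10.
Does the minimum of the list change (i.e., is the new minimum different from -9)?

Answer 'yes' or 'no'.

Answer: yes

Derivation:
Old min = -9
Change: A[6] -7 -> -10
Changed element was NOT the min; min changes only if -10 < -9.
New min = -10; changed? yes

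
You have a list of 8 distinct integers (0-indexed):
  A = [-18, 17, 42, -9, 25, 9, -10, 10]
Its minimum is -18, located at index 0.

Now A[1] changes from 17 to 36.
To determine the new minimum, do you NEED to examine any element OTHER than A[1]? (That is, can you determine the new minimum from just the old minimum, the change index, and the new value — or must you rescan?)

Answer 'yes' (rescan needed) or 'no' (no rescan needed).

Answer: no

Derivation:
Old min = -18 at index 0
Change at index 1: 17 -> 36
Index 1 was NOT the min. New min = min(-18, 36). No rescan of other elements needed.
Needs rescan: no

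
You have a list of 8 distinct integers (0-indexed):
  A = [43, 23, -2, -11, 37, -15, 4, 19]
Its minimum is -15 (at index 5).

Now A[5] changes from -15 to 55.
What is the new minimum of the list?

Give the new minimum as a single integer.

Old min = -15 (at index 5)
Change: A[5] -15 -> 55
Changed element WAS the min. Need to check: is 55 still <= all others?
  Min of remaining elements: -11
  New min = min(55, -11) = -11

Answer: -11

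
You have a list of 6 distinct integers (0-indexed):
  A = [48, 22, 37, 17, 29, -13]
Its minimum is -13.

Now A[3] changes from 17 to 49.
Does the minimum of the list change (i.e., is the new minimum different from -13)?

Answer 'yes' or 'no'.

Answer: no

Derivation:
Old min = -13
Change: A[3] 17 -> 49
Changed element was NOT the min; min changes only if 49 < -13.
New min = -13; changed? no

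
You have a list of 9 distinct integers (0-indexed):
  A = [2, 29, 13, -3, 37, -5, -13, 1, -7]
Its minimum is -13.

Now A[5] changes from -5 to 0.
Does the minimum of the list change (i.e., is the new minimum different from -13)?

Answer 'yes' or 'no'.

Answer: no

Derivation:
Old min = -13
Change: A[5] -5 -> 0
Changed element was NOT the min; min changes only if 0 < -13.
New min = -13; changed? no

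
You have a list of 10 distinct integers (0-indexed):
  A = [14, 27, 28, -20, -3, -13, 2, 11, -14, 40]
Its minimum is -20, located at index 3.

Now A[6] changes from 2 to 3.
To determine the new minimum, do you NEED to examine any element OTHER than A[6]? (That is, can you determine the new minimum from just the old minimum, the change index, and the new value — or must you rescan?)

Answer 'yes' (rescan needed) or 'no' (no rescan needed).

Old min = -20 at index 3
Change at index 6: 2 -> 3
Index 6 was NOT the min. New min = min(-20, 3). No rescan of other elements needed.
Needs rescan: no

Answer: no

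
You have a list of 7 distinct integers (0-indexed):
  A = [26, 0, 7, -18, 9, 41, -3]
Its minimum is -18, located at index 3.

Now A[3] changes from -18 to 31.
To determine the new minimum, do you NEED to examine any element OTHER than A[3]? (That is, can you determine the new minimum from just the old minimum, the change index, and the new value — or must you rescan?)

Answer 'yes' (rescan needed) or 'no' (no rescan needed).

Answer: yes

Derivation:
Old min = -18 at index 3
Change at index 3: -18 -> 31
Index 3 WAS the min and new value 31 > old min -18. Must rescan other elements to find the new min.
Needs rescan: yes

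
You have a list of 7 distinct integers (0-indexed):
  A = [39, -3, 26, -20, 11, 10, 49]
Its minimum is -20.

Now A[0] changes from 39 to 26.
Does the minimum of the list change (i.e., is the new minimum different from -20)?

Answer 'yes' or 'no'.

Answer: no

Derivation:
Old min = -20
Change: A[0] 39 -> 26
Changed element was NOT the min; min changes only if 26 < -20.
New min = -20; changed? no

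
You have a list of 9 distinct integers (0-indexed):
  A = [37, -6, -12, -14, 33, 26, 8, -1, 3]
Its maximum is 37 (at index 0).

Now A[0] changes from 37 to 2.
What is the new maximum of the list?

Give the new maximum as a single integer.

Old max = 37 (at index 0)
Change: A[0] 37 -> 2
Changed element WAS the max -> may need rescan.
  Max of remaining elements: 33
  New max = max(2, 33) = 33

Answer: 33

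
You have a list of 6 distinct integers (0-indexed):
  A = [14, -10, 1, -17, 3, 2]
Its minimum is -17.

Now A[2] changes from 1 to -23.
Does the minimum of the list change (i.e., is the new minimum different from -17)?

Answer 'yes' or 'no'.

Answer: yes

Derivation:
Old min = -17
Change: A[2] 1 -> -23
Changed element was NOT the min; min changes only if -23 < -17.
New min = -23; changed? yes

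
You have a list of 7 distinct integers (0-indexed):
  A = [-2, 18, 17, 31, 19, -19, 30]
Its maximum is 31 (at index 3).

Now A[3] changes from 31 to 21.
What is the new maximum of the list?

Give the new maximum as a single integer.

Old max = 31 (at index 3)
Change: A[3] 31 -> 21
Changed element WAS the max -> may need rescan.
  Max of remaining elements: 30
  New max = max(21, 30) = 30

Answer: 30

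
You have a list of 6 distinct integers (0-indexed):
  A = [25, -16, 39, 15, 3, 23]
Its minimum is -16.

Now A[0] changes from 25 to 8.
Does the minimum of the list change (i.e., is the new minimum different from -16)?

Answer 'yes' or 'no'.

Old min = -16
Change: A[0] 25 -> 8
Changed element was NOT the min; min changes only if 8 < -16.
New min = -16; changed? no

Answer: no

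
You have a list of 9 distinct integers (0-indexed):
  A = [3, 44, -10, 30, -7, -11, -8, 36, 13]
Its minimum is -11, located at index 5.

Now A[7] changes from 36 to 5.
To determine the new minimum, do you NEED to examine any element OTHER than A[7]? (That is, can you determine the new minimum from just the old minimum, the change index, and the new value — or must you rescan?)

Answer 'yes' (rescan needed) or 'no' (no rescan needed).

Old min = -11 at index 5
Change at index 7: 36 -> 5
Index 7 was NOT the min. New min = min(-11, 5). No rescan of other elements needed.
Needs rescan: no

Answer: no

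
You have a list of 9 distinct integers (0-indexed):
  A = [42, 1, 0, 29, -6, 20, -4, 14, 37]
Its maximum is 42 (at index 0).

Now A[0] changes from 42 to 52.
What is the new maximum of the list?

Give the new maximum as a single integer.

Answer: 52

Derivation:
Old max = 42 (at index 0)
Change: A[0] 42 -> 52
Changed element WAS the max -> may need rescan.
  Max of remaining elements: 37
  New max = max(52, 37) = 52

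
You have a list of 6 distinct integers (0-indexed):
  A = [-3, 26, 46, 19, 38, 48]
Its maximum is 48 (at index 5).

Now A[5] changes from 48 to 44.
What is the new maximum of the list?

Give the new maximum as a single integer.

Old max = 48 (at index 5)
Change: A[5] 48 -> 44
Changed element WAS the max -> may need rescan.
  Max of remaining elements: 46
  New max = max(44, 46) = 46

Answer: 46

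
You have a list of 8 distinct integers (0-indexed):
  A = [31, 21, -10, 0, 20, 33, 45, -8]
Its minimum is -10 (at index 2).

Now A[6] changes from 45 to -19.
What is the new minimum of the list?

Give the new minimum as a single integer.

Answer: -19

Derivation:
Old min = -10 (at index 2)
Change: A[6] 45 -> -19
Changed element was NOT the old min.
  New min = min(old_min, new_val) = min(-10, -19) = -19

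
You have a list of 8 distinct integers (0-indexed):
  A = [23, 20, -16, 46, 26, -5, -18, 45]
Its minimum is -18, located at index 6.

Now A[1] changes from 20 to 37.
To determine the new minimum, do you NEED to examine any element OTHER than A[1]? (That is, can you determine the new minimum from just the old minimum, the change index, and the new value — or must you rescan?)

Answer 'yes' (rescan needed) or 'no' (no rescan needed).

Answer: no

Derivation:
Old min = -18 at index 6
Change at index 1: 20 -> 37
Index 1 was NOT the min. New min = min(-18, 37). No rescan of other elements needed.
Needs rescan: no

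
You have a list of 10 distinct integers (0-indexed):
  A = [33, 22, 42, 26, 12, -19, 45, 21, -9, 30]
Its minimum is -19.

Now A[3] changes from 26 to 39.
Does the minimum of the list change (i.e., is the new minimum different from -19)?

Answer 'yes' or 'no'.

Answer: no

Derivation:
Old min = -19
Change: A[3] 26 -> 39
Changed element was NOT the min; min changes only if 39 < -19.
New min = -19; changed? no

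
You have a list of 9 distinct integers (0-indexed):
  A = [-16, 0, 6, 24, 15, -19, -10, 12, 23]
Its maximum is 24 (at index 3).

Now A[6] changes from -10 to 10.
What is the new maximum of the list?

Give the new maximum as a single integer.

Old max = 24 (at index 3)
Change: A[6] -10 -> 10
Changed element was NOT the old max.
  New max = max(old_max, new_val) = max(24, 10) = 24

Answer: 24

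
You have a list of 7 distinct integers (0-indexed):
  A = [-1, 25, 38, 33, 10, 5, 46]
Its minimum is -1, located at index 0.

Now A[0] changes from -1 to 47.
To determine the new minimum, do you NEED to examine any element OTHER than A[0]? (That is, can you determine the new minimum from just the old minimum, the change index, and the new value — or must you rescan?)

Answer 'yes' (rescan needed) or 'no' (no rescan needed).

Old min = -1 at index 0
Change at index 0: -1 -> 47
Index 0 WAS the min and new value 47 > old min -1. Must rescan other elements to find the new min.
Needs rescan: yes

Answer: yes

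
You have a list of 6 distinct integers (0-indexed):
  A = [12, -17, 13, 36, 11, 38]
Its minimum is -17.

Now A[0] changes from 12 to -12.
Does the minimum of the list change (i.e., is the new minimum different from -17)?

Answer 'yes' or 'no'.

Old min = -17
Change: A[0] 12 -> -12
Changed element was NOT the min; min changes only if -12 < -17.
New min = -17; changed? no

Answer: no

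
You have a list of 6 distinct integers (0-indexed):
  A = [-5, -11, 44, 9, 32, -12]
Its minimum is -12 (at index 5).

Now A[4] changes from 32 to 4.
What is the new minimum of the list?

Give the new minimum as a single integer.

Answer: -12

Derivation:
Old min = -12 (at index 5)
Change: A[4] 32 -> 4
Changed element was NOT the old min.
  New min = min(old_min, new_val) = min(-12, 4) = -12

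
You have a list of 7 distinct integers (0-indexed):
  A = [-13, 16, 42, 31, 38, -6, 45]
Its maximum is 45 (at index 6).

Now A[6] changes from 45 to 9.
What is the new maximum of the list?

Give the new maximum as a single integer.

Answer: 42

Derivation:
Old max = 45 (at index 6)
Change: A[6] 45 -> 9
Changed element WAS the max -> may need rescan.
  Max of remaining elements: 42
  New max = max(9, 42) = 42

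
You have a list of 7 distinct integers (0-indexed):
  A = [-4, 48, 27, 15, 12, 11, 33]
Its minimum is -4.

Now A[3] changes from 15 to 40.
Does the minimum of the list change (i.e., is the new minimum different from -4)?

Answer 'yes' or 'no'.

Old min = -4
Change: A[3] 15 -> 40
Changed element was NOT the min; min changes only if 40 < -4.
New min = -4; changed? no

Answer: no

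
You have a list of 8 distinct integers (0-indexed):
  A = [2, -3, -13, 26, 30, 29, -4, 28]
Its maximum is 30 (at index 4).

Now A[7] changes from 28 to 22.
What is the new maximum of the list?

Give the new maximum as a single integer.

Answer: 30

Derivation:
Old max = 30 (at index 4)
Change: A[7] 28 -> 22
Changed element was NOT the old max.
  New max = max(old_max, new_val) = max(30, 22) = 30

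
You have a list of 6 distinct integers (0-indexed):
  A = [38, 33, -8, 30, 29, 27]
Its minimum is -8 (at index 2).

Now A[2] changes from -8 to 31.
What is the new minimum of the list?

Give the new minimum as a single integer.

Answer: 27

Derivation:
Old min = -8 (at index 2)
Change: A[2] -8 -> 31
Changed element WAS the min. Need to check: is 31 still <= all others?
  Min of remaining elements: 27
  New min = min(31, 27) = 27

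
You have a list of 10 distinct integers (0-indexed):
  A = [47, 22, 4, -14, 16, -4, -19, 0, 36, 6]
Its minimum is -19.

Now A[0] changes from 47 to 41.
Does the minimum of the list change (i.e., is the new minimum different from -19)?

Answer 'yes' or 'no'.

Old min = -19
Change: A[0] 47 -> 41
Changed element was NOT the min; min changes only if 41 < -19.
New min = -19; changed? no

Answer: no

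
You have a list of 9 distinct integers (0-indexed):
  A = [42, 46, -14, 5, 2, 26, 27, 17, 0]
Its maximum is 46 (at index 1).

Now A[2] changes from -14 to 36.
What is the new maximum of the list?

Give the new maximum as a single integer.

Old max = 46 (at index 1)
Change: A[2] -14 -> 36
Changed element was NOT the old max.
  New max = max(old_max, new_val) = max(46, 36) = 46

Answer: 46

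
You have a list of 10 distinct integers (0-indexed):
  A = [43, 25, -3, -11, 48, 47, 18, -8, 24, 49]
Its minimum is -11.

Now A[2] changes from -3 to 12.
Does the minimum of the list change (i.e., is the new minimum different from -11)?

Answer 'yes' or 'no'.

Answer: no

Derivation:
Old min = -11
Change: A[2] -3 -> 12
Changed element was NOT the min; min changes only if 12 < -11.
New min = -11; changed? no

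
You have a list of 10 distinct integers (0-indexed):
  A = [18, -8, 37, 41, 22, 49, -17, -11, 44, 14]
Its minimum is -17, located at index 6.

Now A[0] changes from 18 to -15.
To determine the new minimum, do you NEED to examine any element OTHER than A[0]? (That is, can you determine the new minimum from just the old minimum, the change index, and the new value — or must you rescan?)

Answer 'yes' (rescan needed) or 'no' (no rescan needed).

Answer: no

Derivation:
Old min = -17 at index 6
Change at index 0: 18 -> -15
Index 0 was NOT the min. New min = min(-17, -15). No rescan of other elements needed.
Needs rescan: no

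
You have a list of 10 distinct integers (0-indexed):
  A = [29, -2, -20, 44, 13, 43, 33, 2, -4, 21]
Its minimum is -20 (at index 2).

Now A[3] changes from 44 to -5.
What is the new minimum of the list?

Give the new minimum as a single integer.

Old min = -20 (at index 2)
Change: A[3] 44 -> -5
Changed element was NOT the old min.
  New min = min(old_min, new_val) = min(-20, -5) = -20

Answer: -20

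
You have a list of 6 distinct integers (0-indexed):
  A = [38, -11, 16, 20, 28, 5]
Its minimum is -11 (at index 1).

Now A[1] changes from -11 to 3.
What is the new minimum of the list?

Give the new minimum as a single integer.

Old min = -11 (at index 1)
Change: A[1] -11 -> 3
Changed element WAS the min. Need to check: is 3 still <= all others?
  Min of remaining elements: 5
  New min = min(3, 5) = 3

Answer: 3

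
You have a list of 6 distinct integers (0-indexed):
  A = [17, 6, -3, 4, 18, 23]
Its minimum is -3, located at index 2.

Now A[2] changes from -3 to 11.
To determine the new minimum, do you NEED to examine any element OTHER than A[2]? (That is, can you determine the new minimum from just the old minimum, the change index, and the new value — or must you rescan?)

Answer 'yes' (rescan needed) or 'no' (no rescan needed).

Answer: yes

Derivation:
Old min = -3 at index 2
Change at index 2: -3 -> 11
Index 2 WAS the min and new value 11 > old min -3. Must rescan other elements to find the new min.
Needs rescan: yes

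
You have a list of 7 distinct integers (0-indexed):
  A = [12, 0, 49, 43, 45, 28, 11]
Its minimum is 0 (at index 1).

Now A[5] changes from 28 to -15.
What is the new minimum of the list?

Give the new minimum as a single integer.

Old min = 0 (at index 1)
Change: A[5] 28 -> -15
Changed element was NOT the old min.
  New min = min(old_min, new_val) = min(0, -15) = -15

Answer: -15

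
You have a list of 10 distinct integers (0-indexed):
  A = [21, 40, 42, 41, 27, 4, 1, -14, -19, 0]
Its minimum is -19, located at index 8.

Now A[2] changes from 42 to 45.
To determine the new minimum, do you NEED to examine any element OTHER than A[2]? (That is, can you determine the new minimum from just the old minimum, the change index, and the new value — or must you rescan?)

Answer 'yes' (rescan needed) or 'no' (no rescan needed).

Old min = -19 at index 8
Change at index 2: 42 -> 45
Index 2 was NOT the min. New min = min(-19, 45). No rescan of other elements needed.
Needs rescan: no

Answer: no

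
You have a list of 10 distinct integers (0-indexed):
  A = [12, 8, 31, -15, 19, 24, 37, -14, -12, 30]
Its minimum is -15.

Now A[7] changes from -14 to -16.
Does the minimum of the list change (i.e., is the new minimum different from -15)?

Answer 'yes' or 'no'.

Old min = -15
Change: A[7] -14 -> -16
Changed element was NOT the min; min changes only if -16 < -15.
New min = -16; changed? yes

Answer: yes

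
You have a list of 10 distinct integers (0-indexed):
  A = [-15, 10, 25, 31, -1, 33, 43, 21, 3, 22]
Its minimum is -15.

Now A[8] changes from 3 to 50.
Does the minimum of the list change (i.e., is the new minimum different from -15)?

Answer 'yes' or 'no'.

Old min = -15
Change: A[8] 3 -> 50
Changed element was NOT the min; min changes only if 50 < -15.
New min = -15; changed? no

Answer: no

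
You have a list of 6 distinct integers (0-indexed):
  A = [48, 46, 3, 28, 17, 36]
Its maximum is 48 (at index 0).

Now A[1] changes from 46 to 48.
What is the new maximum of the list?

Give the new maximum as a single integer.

Old max = 48 (at index 0)
Change: A[1] 46 -> 48
Changed element was NOT the old max.
  New max = max(old_max, new_val) = max(48, 48) = 48

Answer: 48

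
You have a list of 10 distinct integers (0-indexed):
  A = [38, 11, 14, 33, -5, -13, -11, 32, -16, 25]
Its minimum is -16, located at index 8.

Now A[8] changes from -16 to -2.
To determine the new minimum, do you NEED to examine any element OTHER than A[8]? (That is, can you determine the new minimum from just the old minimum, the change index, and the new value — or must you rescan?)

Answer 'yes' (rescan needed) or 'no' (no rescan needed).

Answer: yes

Derivation:
Old min = -16 at index 8
Change at index 8: -16 -> -2
Index 8 WAS the min and new value -2 > old min -16. Must rescan other elements to find the new min.
Needs rescan: yes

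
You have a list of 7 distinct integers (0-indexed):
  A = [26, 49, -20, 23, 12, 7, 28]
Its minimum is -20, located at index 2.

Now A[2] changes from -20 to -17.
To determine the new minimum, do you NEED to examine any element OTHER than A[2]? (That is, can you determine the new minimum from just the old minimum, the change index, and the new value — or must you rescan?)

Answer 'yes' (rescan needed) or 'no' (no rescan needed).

Old min = -20 at index 2
Change at index 2: -20 -> -17
Index 2 WAS the min and new value -17 > old min -20. Must rescan other elements to find the new min.
Needs rescan: yes

Answer: yes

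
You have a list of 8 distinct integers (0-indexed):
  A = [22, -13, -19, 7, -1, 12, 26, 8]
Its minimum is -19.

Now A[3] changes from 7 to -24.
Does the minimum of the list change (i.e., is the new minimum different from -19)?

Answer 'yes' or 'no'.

Answer: yes

Derivation:
Old min = -19
Change: A[3] 7 -> -24
Changed element was NOT the min; min changes only if -24 < -19.
New min = -24; changed? yes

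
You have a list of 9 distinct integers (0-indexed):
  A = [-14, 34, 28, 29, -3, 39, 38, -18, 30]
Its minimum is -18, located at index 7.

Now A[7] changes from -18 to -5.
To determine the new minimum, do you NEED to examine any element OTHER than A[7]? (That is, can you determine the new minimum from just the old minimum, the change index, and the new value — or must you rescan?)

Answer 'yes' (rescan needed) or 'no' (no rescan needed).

Old min = -18 at index 7
Change at index 7: -18 -> -5
Index 7 WAS the min and new value -5 > old min -18. Must rescan other elements to find the new min.
Needs rescan: yes

Answer: yes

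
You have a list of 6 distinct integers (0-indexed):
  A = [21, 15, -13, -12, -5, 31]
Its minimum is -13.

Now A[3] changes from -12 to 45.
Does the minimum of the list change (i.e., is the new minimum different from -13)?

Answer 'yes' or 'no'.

Answer: no

Derivation:
Old min = -13
Change: A[3] -12 -> 45
Changed element was NOT the min; min changes only if 45 < -13.
New min = -13; changed? no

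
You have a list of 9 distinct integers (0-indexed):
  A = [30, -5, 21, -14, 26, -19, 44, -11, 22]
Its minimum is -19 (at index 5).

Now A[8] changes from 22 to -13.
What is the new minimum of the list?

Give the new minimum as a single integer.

Old min = -19 (at index 5)
Change: A[8] 22 -> -13
Changed element was NOT the old min.
  New min = min(old_min, new_val) = min(-19, -13) = -19

Answer: -19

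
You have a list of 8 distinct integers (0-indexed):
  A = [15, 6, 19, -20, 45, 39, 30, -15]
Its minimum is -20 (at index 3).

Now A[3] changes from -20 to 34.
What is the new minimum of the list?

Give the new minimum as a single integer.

Answer: -15

Derivation:
Old min = -20 (at index 3)
Change: A[3] -20 -> 34
Changed element WAS the min. Need to check: is 34 still <= all others?
  Min of remaining elements: -15
  New min = min(34, -15) = -15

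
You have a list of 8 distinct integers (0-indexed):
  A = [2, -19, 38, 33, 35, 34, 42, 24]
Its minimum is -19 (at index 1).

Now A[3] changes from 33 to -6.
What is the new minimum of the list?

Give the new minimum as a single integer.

Old min = -19 (at index 1)
Change: A[3] 33 -> -6
Changed element was NOT the old min.
  New min = min(old_min, new_val) = min(-19, -6) = -19

Answer: -19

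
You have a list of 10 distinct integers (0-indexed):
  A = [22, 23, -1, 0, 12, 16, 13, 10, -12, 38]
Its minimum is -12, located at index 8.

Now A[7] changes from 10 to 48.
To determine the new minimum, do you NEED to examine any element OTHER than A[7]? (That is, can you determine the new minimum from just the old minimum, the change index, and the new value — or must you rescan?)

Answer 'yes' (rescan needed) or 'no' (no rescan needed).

Old min = -12 at index 8
Change at index 7: 10 -> 48
Index 7 was NOT the min. New min = min(-12, 48). No rescan of other elements needed.
Needs rescan: no

Answer: no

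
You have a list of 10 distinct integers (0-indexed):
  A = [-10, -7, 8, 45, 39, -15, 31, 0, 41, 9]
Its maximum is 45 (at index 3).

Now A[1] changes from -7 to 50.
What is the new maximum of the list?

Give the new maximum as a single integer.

Old max = 45 (at index 3)
Change: A[1] -7 -> 50
Changed element was NOT the old max.
  New max = max(old_max, new_val) = max(45, 50) = 50

Answer: 50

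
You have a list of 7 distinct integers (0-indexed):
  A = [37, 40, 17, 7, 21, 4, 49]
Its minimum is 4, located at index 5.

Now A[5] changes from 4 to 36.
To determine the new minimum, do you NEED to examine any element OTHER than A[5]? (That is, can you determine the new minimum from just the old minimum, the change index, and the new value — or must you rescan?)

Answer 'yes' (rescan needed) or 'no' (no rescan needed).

Old min = 4 at index 5
Change at index 5: 4 -> 36
Index 5 WAS the min and new value 36 > old min 4. Must rescan other elements to find the new min.
Needs rescan: yes

Answer: yes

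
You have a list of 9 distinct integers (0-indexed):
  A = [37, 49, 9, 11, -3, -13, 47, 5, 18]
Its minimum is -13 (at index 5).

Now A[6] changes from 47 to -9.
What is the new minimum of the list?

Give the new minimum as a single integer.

Answer: -13

Derivation:
Old min = -13 (at index 5)
Change: A[6] 47 -> -9
Changed element was NOT the old min.
  New min = min(old_min, new_val) = min(-13, -9) = -13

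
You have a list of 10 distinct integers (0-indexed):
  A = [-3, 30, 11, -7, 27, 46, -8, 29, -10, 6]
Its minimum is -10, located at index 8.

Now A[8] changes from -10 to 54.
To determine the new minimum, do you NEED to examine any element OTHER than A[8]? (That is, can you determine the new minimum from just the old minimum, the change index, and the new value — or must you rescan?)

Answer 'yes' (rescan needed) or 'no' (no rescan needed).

Old min = -10 at index 8
Change at index 8: -10 -> 54
Index 8 WAS the min and new value 54 > old min -10. Must rescan other elements to find the new min.
Needs rescan: yes

Answer: yes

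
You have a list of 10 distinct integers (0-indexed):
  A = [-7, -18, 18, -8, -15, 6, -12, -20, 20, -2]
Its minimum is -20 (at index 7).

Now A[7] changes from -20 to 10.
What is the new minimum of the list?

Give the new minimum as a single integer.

Old min = -20 (at index 7)
Change: A[7] -20 -> 10
Changed element WAS the min. Need to check: is 10 still <= all others?
  Min of remaining elements: -18
  New min = min(10, -18) = -18

Answer: -18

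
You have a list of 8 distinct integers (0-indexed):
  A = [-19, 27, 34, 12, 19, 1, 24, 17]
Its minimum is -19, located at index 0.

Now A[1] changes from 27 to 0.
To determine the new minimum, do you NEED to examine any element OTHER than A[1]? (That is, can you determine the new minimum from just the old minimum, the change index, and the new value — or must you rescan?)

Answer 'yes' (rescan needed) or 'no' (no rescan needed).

Answer: no

Derivation:
Old min = -19 at index 0
Change at index 1: 27 -> 0
Index 1 was NOT the min. New min = min(-19, 0). No rescan of other elements needed.
Needs rescan: no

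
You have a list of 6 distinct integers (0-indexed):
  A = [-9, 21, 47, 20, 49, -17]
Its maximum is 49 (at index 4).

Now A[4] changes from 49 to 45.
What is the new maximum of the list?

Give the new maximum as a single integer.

Answer: 47

Derivation:
Old max = 49 (at index 4)
Change: A[4] 49 -> 45
Changed element WAS the max -> may need rescan.
  Max of remaining elements: 47
  New max = max(45, 47) = 47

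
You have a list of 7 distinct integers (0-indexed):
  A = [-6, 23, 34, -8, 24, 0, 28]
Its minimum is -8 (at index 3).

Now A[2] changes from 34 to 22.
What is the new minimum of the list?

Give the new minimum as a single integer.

Answer: -8

Derivation:
Old min = -8 (at index 3)
Change: A[2] 34 -> 22
Changed element was NOT the old min.
  New min = min(old_min, new_val) = min(-8, 22) = -8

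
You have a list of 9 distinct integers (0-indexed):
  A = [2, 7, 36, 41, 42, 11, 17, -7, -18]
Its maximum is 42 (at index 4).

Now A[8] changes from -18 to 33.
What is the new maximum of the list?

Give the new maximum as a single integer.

Answer: 42

Derivation:
Old max = 42 (at index 4)
Change: A[8] -18 -> 33
Changed element was NOT the old max.
  New max = max(old_max, new_val) = max(42, 33) = 42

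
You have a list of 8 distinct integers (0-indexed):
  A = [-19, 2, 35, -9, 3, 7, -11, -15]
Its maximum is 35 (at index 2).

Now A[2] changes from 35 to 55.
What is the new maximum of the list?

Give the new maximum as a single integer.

Answer: 55

Derivation:
Old max = 35 (at index 2)
Change: A[2] 35 -> 55
Changed element WAS the max -> may need rescan.
  Max of remaining elements: 7
  New max = max(55, 7) = 55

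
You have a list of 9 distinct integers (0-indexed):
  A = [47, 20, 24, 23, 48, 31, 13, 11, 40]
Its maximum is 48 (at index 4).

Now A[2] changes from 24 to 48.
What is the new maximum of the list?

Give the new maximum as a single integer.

Answer: 48

Derivation:
Old max = 48 (at index 4)
Change: A[2] 24 -> 48
Changed element was NOT the old max.
  New max = max(old_max, new_val) = max(48, 48) = 48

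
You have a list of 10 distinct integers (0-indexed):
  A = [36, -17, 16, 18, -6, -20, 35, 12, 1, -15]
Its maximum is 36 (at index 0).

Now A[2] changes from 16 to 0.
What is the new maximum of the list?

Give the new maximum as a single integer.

Old max = 36 (at index 0)
Change: A[2] 16 -> 0
Changed element was NOT the old max.
  New max = max(old_max, new_val) = max(36, 0) = 36

Answer: 36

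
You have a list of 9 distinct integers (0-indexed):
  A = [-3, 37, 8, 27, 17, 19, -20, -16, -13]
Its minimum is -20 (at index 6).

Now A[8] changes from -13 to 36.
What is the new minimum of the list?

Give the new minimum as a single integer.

Old min = -20 (at index 6)
Change: A[8] -13 -> 36
Changed element was NOT the old min.
  New min = min(old_min, new_val) = min(-20, 36) = -20

Answer: -20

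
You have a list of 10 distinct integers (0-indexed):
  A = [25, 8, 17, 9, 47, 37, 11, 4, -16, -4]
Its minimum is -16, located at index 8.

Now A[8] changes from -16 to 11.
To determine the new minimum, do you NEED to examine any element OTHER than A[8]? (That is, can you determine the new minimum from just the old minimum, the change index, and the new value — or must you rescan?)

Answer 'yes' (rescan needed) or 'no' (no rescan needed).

Old min = -16 at index 8
Change at index 8: -16 -> 11
Index 8 WAS the min and new value 11 > old min -16. Must rescan other elements to find the new min.
Needs rescan: yes

Answer: yes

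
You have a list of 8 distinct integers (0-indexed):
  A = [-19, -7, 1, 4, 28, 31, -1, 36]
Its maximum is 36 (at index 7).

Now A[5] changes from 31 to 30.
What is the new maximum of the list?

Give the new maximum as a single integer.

Answer: 36

Derivation:
Old max = 36 (at index 7)
Change: A[5] 31 -> 30
Changed element was NOT the old max.
  New max = max(old_max, new_val) = max(36, 30) = 36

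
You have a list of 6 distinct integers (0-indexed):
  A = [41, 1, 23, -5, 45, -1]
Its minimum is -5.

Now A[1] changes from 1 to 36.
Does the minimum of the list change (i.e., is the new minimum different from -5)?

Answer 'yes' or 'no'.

Old min = -5
Change: A[1] 1 -> 36
Changed element was NOT the min; min changes only if 36 < -5.
New min = -5; changed? no

Answer: no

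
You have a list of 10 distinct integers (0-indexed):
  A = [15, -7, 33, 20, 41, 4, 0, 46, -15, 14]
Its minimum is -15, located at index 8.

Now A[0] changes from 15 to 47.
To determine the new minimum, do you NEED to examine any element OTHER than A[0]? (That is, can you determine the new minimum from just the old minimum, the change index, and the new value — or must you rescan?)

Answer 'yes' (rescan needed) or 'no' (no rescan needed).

Old min = -15 at index 8
Change at index 0: 15 -> 47
Index 0 was NOT the min. New min = min(-15, 47). No rescan of other elements needed.
Needs rescan: no

Answer: no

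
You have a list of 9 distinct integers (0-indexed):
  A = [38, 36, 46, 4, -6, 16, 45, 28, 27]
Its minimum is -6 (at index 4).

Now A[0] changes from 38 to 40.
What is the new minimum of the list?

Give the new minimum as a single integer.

Answer: -6

Derivation:
Old min = -6 (at index 4)
Change: A[0] 38 -> 40
Changed element was NOT the old min.
  New min = min(old_min, new_val) = min(-6, 40) = -6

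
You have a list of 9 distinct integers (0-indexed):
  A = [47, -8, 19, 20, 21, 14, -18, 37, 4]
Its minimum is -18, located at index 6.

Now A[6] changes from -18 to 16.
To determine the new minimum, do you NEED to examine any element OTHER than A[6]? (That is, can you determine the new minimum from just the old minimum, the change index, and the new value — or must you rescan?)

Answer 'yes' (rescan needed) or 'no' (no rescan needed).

Old min = -18 at index 6
Change at index 6: -18 -> 16
Index 6 WAS the min and new value 16 > old min -18. Must rescan other elements to find the new min.
Needs rescan: yes

Answer: yes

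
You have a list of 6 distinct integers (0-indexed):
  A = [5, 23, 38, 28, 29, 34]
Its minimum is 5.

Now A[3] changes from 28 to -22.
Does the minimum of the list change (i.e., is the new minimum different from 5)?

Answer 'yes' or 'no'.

Answer: yes

Derivation:
Old min = 5
Change: A[3] 28 -> -22
Changed element was NOT the min; min changes only if -22 < 5.
New min = -22; changed? yes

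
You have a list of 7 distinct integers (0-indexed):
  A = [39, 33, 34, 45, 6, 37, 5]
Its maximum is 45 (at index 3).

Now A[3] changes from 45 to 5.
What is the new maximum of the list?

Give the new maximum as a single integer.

Answer: 39

Derivation:
Old max = 45 (at index 3)
Change: A[3] 45 -> 5
Changed element WAS the max -> may need rescan.
  Max of remaining elements: 39
  New max = max(5, 39) = 39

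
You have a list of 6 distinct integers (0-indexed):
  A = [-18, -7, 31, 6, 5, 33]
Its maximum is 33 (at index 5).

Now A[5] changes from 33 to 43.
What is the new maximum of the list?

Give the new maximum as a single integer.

Old max = 33 (at index 5)
Change: A[5] 33 -> 43
Changed element WAS the max -> may need rescan.
  Max of remaining elements: 31
  New max = max(43, 31) = 43

Answer: 43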